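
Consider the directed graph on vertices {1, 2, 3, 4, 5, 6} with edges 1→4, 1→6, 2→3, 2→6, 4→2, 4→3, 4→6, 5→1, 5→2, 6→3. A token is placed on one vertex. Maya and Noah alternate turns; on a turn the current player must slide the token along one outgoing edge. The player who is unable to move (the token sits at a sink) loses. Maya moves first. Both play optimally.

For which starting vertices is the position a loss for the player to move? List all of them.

1, 3

Compute win/loss labels from the base case upward. A position with no move is L. Any other position is W if it can reach an L in one move, else L.
Every edge goes from a vertex to one that appears earlier in the order 3, 6, 2, 4, 1, 5, so processing vertices in that order labels each vertex after all of its successors.
3: no outgoing edge → L
6: →3(L), so W
2: →3(L), so W
4: →3(L), so W
1: →4(W), 6(W) — all W, so L
5: →1(L), so W
Reading off the rows marked L gives the requested list; there are 2 such vertices.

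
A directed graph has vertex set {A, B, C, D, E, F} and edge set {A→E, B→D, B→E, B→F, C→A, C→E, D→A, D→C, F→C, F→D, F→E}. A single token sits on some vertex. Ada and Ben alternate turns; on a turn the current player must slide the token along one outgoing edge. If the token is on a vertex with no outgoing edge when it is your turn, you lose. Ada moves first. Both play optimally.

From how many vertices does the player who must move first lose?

Positions with no move are L. A position that does have a move is losing for the player to move precisely when every available move leads to a winning position for the opponent. Fill in the labels:
Every edge goes from a vertex to one that appears earlier in the order E, A, C, D, F, B, so processing vertices in that order labels each vertex after all of its successors.
E: no outgoing edge → L
A: can move to E, which is L ⇒ W
C: can move to E, which is L ⇒ W
D: moves to C(W), A(W); every one is W ⇒ L
F: can move to D, which is L ⇒ W
B: can move to D, which is L ⇒ W
The L vertices are D, E; that is 2 in all.

2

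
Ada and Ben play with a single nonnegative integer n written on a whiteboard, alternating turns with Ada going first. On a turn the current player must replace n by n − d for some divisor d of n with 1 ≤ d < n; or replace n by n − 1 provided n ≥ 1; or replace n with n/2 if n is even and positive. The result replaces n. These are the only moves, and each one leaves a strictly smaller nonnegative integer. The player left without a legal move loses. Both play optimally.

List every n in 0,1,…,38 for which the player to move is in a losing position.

0, 2, 5, 7, 9, 11, 13, 15, 17, 19, 21, 23, 25, 27, 29, 31, 33, 35, 37

Build the W/L table. Terminal = L. A non-terminal position is W if it has a move to some L; otherwise it is L.
n=0: no move → L
n=1: W (go to 0, an L position)
n=2: L (sole option 1(W) is W)
n=3: W (go to 2, an L position)
n=4: W (go to 2, an L position)
n=5: L (sole option 4(W) is W)
n=6: W (go to 5, an L position)
n=7: L (sole option 6(W) is W)
n=8: W (go to 7, an L position)
n=9: L (options 6(W), 8(W) are all W)
n=10: W (go to 5, an L position)
n=11: L (sole option 10(W) is W)
n=12: W (go to 9, an L position)
n=13: L (sole option 12(W) is W)
n=14: W (go to 7, an L position)
n=15: L (options 10(W), 12(W), 14(W) are all W)
n=16: W (go to 15, an L position)
n=17: L (sole option 16(W) is W)
n=18: W (go to 9, an L position)
n=19: L (sole option 18(W) is W)
n=20: W (go to 15, an L position)
n=21: L (options 14(W), 18(W), 20(W) are all W)
n=22: W (go to 11, an L position)
n=23: L (sole option 22(W) is W)
n=24: W (go to 21, an L position)
n=25: L (options 20(W), 24(W) are all W)
n=26: W (go to 13, an L position)
n=27: L (options 18(W), 24(W), 26(W) are all W)
n=28: W (go to 21, an L position)
n=29: L (sole option 28(W) is W)
n=30: W (go to 15, an L position)
n=31: L (sole option 30(W) is W)
n=32: W (go to 31, an L position)
n=33: L (options 22(W), 30(W), 32(W) are all W)
n=34: W (go to 17, an L position)
n=35: L (options 28(W), 30(W), 34(W) are all W)
n=36: W (go to 27, an L position)
n=37: L (sole option 36(W) is W)
n=38: W (go to 19, an L position)
Reading off the rows marked L gives the requested list; there are 19 such values of n.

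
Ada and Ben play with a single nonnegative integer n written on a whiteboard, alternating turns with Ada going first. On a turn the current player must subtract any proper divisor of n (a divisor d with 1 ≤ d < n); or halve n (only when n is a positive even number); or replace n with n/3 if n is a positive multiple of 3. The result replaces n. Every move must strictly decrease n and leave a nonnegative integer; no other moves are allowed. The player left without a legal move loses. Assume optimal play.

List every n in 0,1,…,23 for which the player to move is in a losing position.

Use the standard recursion: the mover loses at a terminal position; elsewhere, the mover wins exactly when some move hands the opponent an L position.
n=0: no move → L
n=1: no move → L
n=2: →1(L), so W
n=3: →1(L), so W
n=4: →2(W), 3(W) — all W, so L
n=5: →4(L), so W
n=6: →4(L), so W
n=7: →6(W) only, which is W, so L
n=8: →4(L), so W
n=9: →3(W), 6(W), 8(W) — all W, so L
n=10: →9(L), so W
n=11: →10(W) only, which is W, so L
n=12: →4(L), so W
n=13: →12(W) only, which is W, so L
n=14: →7(L), so W
n=15: →5(W), 10(W), 12(W), 14(W) — all W, so L
n=16: →15(L), so W
n=17: →16(W) only, which is W, so L
n=18: →9(L), so W
n=19: →18(W) only, which is W, so L
n=20: →15(L), so W
n=21: →7(L), so W
n=22: →11(L), so W
n=23: →22(W) only, which is W, so L
Reading off the rows marked L gives the requested list; there are 11 such values of n.

0, 1, 4, 7, 9, 11, 13, 15, 17, 19, 23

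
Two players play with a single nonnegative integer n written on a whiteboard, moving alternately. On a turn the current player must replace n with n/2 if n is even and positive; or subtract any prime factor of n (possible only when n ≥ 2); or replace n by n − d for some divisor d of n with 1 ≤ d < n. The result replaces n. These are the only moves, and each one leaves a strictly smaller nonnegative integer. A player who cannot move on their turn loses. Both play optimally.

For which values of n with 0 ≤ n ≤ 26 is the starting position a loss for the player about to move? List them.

Build the W/L table. Terminal = L. A non-terminal position is W if it has a move to some L; otherwise it is L.
n=0: no move → L
n=1: no move → L
n=2: can move to 0, which is L ⇒ W
n=3: can move to 0, which is L ⇒ W
n=4: moves to 2(W), 3(W); every one is W ⇒ L
n=5: can move to 0, which is L ⇒ W
n=6: can move to 4, which is L ⇒ W
n=7: can move to 0, which is L ⇒ W
n=8: can move to 4, which is L ⇒ W
n=9: moves to 6(W), 8(W); every one is W ⇒ L
n=10: can move to 9, which is L ⇒ W
n=11: can move to 0, which is L ⇒ W
n=12: can move to 9, which is L ⇒ W
n=13: can move to 0, which is L ⇒ W
n=14: moves to 7(W), 12(W), 13(W); every one is W ⇒ L
n=15: can move to 14, which is L ⇒ W
n=16: can move to 14, which is L ⇒ W
n=17: can move to 0, which is L ⇒ W
n=18: can move to 9, which is L ⇒ W
n=19: can move to 0, which is L ⇒ W
n=20: moves to 10(W), 15(W), 16(W), 18(W), 19(W); every one is W ⇒ L
n=21: can move to 14, which is L ⇒ W
n=22: can move to 20, which is L ⇒ W
n=23: can move to 0, which is L ⇒ W
n=24: can move to 20, which is L ⇒ W
n=25: can move to 20, which is L ⇒ W
n=26: moves to 13(W), 24(W), 25(W); every one is W ⇒ L
The losing starting values of n are exactly the entries labelled L in this table (7 of them).

0, 1, 4, 9, 14, 20, 26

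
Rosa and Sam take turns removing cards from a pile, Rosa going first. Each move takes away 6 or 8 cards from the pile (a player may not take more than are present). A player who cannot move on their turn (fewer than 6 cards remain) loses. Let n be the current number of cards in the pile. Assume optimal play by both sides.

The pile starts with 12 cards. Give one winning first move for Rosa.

Use the standard recursion: the mover loses at a terminal position; elsewhere, the mover wins exactly when some move hands the opponent an L position.
n=0: no move → L
n=1: no move → L
n=2: no move → L
n=3: no move → L
n=4: no move → L
n=5: no move → L
n=6: can move to 0, which is L ⇒ W
n=7: can move to 1, which is L ⇒ W
n=8: can move to 2, which is L ⇒ W
n=9: can move to 3, which is L ⇒ W
n=10: can move to 4, which is L ⇒ W
n=11: can move to 5, which is L ⇒ W
n=12: can move to 4, which is L ⇒ W
From 12, the L positions reachable in one move are: 4.

Remove 8, leaving 4.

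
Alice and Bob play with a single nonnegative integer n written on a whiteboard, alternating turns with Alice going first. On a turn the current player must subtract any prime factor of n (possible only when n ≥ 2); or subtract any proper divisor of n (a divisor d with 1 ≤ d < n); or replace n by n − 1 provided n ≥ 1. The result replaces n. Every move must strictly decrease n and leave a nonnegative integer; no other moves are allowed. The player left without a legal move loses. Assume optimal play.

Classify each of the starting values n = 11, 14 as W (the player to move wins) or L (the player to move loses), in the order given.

11: W, 14: L

Use the standard recursion: the mover loses at a terminal position; elsewhere, the mover wins exactly when some move hands the opponent an L position.
n=0: no move → L
n=1: W (go to 0, an L position)
n=2: W (go to 0, an L position)
n=3: W (go to 0, an L position)
n=4: L (options 2(W), 3(W) are all W)
n=5: W (go to 0, an L position)
n=6: W (go to 4, an L position)
n=7: W (go to 0, an L position)
n=8: W (go to 4, an L position)
n=9: L (options 6(W), 8(W) are all W)
n=10: W (go to 9, an L position)
n=11: W (go to 0, an L position)
n=12: W (go to 9, an L position)
n=13: W (go to 0, an L position)
n=14: L (options 7(W), 12(W), 13(W) are all W)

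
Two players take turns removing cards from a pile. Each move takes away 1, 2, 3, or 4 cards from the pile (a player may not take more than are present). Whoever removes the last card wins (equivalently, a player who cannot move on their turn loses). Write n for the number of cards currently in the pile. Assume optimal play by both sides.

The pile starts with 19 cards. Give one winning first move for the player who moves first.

Work bottom-up. With no move the player to move loses. Otherwise the position is W if at least one move leads to an L position for the opponent, and L if every move leads to a W.
n=0: no move → L
n=1: W (go to 0, an L position)
n=2: W (go to 0, an L position)
n=3: W (go to 0, an L position)
n=4: W (go to 0, an L position)
n=5: L (options 4(W), 3(W), 2(W), 1(W) are all W)
n=6: W (go to 5, an L position)
n=7: W (go to 5, an L position)
n=8: W (go to 5, an L position)
n=9: W (go to 5, an L position)
n=10: L (options 9(W), 8(W), 7(W), 6(W) are all W)
n=11: W (go to 10, an L position)
n=12: W (go to 10, an L position)
n=13: W (go to 10, an L position)
n=14: W (go to 10, an L position)
n=15: L (options 14(W), 13(W), 12(W), 11(W) are all W)
n=16: W (go to 15, an L position)
n=17: W (go to 15, an L position)
n=18: W (go to 15, an L position)
n=19: W (go to 15, an L position)
From 19, the L positions reachable in one move are: 15.

Remove 4, leaving 15.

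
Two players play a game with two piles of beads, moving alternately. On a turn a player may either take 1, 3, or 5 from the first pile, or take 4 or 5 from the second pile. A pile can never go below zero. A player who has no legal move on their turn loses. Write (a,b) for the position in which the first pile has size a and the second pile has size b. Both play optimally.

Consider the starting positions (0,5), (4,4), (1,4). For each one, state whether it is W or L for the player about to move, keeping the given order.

Classify positions by backward induction: terminal positions (no move available) are L. From any other position, the mover wins iff some move reaches an L.
No move ever increases a pile, so every position that can arise here has a ≤ 4 and b ≤ 5; it is enough to label the cells with 0 ≤ a ≤ 4 and 0 ≤ b ≤ 5.
Every move lowers a or b (never raises either), so fill the grid row by row in increasing a, and left to right within a row: each cell's successors are then already labelled.
      b=0  b=1  b=2  b=3  b=4  b=5
a=0:    L    L    L    L    W    W
a=1:    W    W    W    W    L    L
a=2:    L    L    L    L    W    W
a=3:    W    W    W    W    L    L
a=4:    L    L    L    L    W    W
Cells with no legal move (terminal, hence L): (0,0), (0,1), (0,2), (0,3).
The remaining L cells, each justified by listing all of its moves:
(1,4): only reaches (0,4)(W), (1,0)(W), all W → L
(1,5): only reaches (0,5)(W), (1,1)(W), (1,0)(W), all W → L
(2,0): only reaches (1,0)(W), which is W → L
(2,1): only reaches (1,1)(W), which is W → L
(2,2): only reaches (1,2)(W), which is W → L
(2,3): only reaches (1,3)(W), which is W → L
(3,4): only reaches (2,4)(W), (0,4)(W), (3,0)(W), all W → L
(3,5): only reaches (2,5)(W), (0,5)(W), (3,1)(W), (3,0)(W), all W → L
(4,0): only reaches (3,0)(W), (1,0)(W), all W → L
(4,1): only reaches (3,1)(W), (1,1)(W), all W → L
(4,2): only reaches (3,2)(W), (1,2)(W), all W → L
(4,3): only reaches (3,3)(W), (1,3)(W), all W → L
Every other cell has at least one move into one of the L cells above, so it is W.
(0,5): the move to (0,1) reaches an L cell, so W
(4,4): the move to (3,4) reaches an L cell, so W
(1,4): one of the L cells justified above, so L

(0,5): W, (4,4): W, (1,4): L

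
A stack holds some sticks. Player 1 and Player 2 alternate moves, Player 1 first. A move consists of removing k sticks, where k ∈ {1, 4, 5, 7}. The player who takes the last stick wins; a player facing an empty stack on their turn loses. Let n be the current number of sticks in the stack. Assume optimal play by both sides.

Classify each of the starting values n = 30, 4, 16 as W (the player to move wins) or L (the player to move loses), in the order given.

30: W, 4: W, 16: L

Build the W/L table. Terminal = L. A non-terminal position is W if it has a move to some L; otherwise it is L.
n=0: no move → L
n=1: can move to 0, which is L ⇒ W
n=2: the only move is to 1(W), a W ⇒ L
n=3: can move to 2, which is L ⇒ W
n=4: can move to 0, which is L ⇒ W
n=5: can move to 0, which is L ⇒ W
n=6: can move to 2, which is L ⇒ W
n=7: can move to 2, which is L ⇒ W
n=8: moves to 7(W), 4(W), 3(W), 1(W); every one is W ⇒ L
n=9: can move to 8, which is L ⇒ W
n=10: moves to 9(W), 6(W), 5(W), 3(W); every one is W ⇒ L
n=11: can move to 10, which is L ⇒ W
n=12: can move to 8, which is L ⇒ W
n=13: can move to 8, which is L ⇒ W
n=14: can move to 10, which is L ⇒ W
n=15: can move to 10, which is L ⇒ W
n=16: moves to 15(W), 12(W), 11(W), 9(W); every one is W ⇒ L
n=17: can move to 16, which is L ⇒ W
n=18: moves to 17(W), 14(W), 13(W), 11(W); every one is W ⇒ L
n=19: can move to 18, which is L ⇒ W
n=20: can move to 16, which is L ⇒ W
n=21: can move to 16, which is L ⇒ W
n=22: can move to 18, which is L ⇒ W
n=23: can move to 18, which is L ⇒ W
n=24: moves to 23(W), 20(W), 19(W), 17(W); every one is W ⇒ L
n=25: can move to 24, which is L ⇒ W
n=26: moves to 25(W), 22(W), 21(W), 19(W); every one is W ⇒ L
n=27: can move to 26, which is L ⇒ W
n=28: can move to 24, which is L ⇒ W
n=29: can move to 24, which is L ⇒ W
n=30: can move to 26, which is L ⇒ W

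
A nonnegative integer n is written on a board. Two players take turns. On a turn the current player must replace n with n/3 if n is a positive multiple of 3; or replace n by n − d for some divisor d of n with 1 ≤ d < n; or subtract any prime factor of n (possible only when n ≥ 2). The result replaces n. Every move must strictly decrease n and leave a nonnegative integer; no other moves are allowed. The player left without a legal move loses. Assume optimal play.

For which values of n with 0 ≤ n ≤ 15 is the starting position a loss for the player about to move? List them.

0, 1, 4, 9, 14

Build the W/L table. Terminal = L. A non-terminal position is W if it has a move to some L; otherwise it is L.
n=0: no move → L
n=1: no move → L
n=2: W (go to 0, an L position)
n=3: W (go to 0, an L position)
n=4: L (options 2(W), 3(W) are all W)
n=5: W (go to 0, an L position)
n=6: W (go to 4, an L position)
n=7: W (go to 0, an L position)
n=8: W (go to 4, an L position)
n=9: L (options 3(W), 6(W), 8(W) are all W)
n=10: W (go to 9, an L position)
n=11: W (go to 0, an L position)
n=12: W (go to 4, an L position)
n=13: W (go to 0, an L position)
n=14: L (options 7(W), 12(W), 13(W) are all W)
n=15: W (go to 14, an L position)
The losing starting values of n are exactly the entries labelled L in this table (5 of them).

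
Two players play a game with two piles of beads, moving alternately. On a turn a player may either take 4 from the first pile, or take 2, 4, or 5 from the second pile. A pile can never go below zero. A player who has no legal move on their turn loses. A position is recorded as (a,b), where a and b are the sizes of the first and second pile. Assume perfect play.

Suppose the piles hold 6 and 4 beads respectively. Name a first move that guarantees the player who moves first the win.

Positions with no move are L. A position that does have a move is losing for the player to move precisely when every available move leads to a winning position for the opponent. Fill in the labels:
No move ever increases a pile, so every position that can arise here has a ≤ 6 and b ≤ 4; it is enough to label the cells with 0 ≤ a ≤ 6 and 0 ≤ b ≤ 4.
Every move lowers a or b (never raises either), so fill the grid row by row in increasing a, and left to right within a row: each cell's successors are then already labelled.
      b=0  b=1  b=2  b=3  b=4
a=0:    L    L    W    W    W
a=1:    L    L    W    W    W
a=2:    L    L    W    W    W
a=3:    L    L    W    W    W
a=4:    W    W    L    L    W
a=5:    W    W    L    L    W
a=6:    W    W    L    L    W
Cells with no legal move (terminal, hence L): (0,0), (0,1), (1,0), (1,1), (2,0), (2,1), (3,0), (3,1).
The remaining L cells, each justified by listing all of its moves:
(4,2): →(0,2)(W), (4,0)(W) — all W, so L
(4,3): →(0,3)(W), (4,1)(W) — all W, so L
(5,2): →(1,2)(W), (5,0)(W) — all W, so L
(5,3): →(1,3)(W), (5,1)(W) — all W, so L
(6,2): →(2,2)(W), (6,0)(W) — all W, so L
(6,3): →(2,3)(W), (6,1)(W) — all W, so L
Every other cell has at least one move into one of the L cells above, so it is W.
From (6,4), the L positions reachable in one move are: (6,2).

Move to (6,2).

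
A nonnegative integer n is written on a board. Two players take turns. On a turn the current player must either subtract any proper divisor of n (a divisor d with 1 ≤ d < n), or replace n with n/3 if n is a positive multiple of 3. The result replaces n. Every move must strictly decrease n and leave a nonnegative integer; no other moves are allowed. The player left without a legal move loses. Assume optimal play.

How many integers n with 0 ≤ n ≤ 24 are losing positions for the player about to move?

Build the W/L table. Terminal = L. A non-terminal position is W if it has a move to some L; otherwise it is L.
n=0: no move → L
n=1: no move → L
n=2: W (go to 1, an L position)
n=3: W (go to 1, an L position)
n=4: L (options 2(W), 3(W) are all W)
n=5: W (go to 4, an L position)
n=6: W (go to 4, an L position)
n=7: L (sole option 6(W) is W)
n=8: W (go to 4, an L position)
n=9: L (options 3(W), 6(W), 8(W) are all W)
n=10: W (go to 9, an L position)
n=11: L (sole option 10(W) is W)
n=12: W (go to 4, an L position)
n=13: L (sole option 12(W) is W)
n=14: W (go to 7, an L position)
n=15: L (options 5(W), 10(W), 12(W), 14(W) are all W)
n=16: W (go to 15, an L position)
n=17: L (sole option 16(W) is W)
n=18: W (go to 9, an L position)
n=19: L (sole option 18(W) is W)
n=20: W (go to 15, an L position)
n=21: W (go to 7, an L position)
n=22: W (go to 11, an L position)
n=23: L (sole option 22(W) is W)
n=24: W (go to 23, an L position)
L entries with 0 ≤ n ≤ 24: n = 0, 1, 4, 7, 9, 11, 13, 15, 17, 19, 23; that makes 11.

11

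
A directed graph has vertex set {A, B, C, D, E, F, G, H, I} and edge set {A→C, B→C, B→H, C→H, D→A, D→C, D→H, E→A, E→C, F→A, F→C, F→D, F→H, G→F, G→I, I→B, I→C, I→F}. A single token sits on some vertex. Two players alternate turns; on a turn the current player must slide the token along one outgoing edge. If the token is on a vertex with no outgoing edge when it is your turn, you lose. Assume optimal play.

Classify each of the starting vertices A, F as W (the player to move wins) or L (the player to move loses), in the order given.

A: L, F: W

Classify positions by backward induction: terminal positions (no move available) are L. From any other position, the mover wins iff some move reaches an L.
Every edge goes from a vertex to one that appears earlier in the order H, C, A, D, B, F, I, E, G, so processing vertices in that order labels each vertex after all of its successors.
H: no outgoing edge → L
C: can move to H, which is L ⇒ W
A: the only move is to C(W), a W ⇒ L
D: can move to A, which is L ⇒ W
B: can move to H, which is L ⇒ W
F: can move to A, which is L ⇒ W
I: moves to F(W), B(W), C(W); every one is W ⇒ L
E: can move to A, which is L ⇒ W
G: can move to I, which is L ⇒ W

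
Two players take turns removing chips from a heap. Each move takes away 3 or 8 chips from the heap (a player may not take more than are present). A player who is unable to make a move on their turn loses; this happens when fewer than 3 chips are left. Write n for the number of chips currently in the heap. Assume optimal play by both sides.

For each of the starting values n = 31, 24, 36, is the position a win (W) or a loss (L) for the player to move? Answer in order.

Positions with no move are L. A position that does have a move is losing for the player to move precisely when every available move leads to a winning position for the opponent. Fill in the labels:
n=0: no move → L
n=1: no move → L
n=2: no move → L
n=3: →0(L), so W
n=4: →1(L), so W
n=5: →2(L), so W
n=6: →3(W) only, which is W, so L
n=7: →4(W) only, which is W, so L
n=8: →0(L), so W
n=9: →6(L), so W
n=10: →7(L), so W
n=11: →8(W), 3(W) — all W, so L
n=12: →9(W), 4(W) — all W, so L
n=13: →10(W), 5(W) — all W, so L
n=14: →11(L), so W
n=15: →12(L), so W
n=16: →13(L), so W
n=17: →14(W), 9(W) — all W, so L
n=18: →15(W), 10(W) — all W, so L
n=19: →11(L), so W
n=20: →17(L), so W
n=21: →18(L), so W
n=22: →19(W), 14(W) — all W, so L
n=23: →20(W), 15(W) — all W, so L
n=24: →21(W), 16(W) — all W, so L
n=25: →22(L), so W
n=26: →23(L), so W
n=27: →24(L), so W
n=28: →25(W), 20(W) — all W, so L
n=29: →26(W), 21(W) — all W, so L
n=30: →22(L), so W
n=31: →28(L), so W
n=32: →29(L), so W
n=33: →30(W), 25(W) — all W, so L
n=34: →31(W), 26(W) — all W, so L
n=35: →32(W), 27(W) — all W, so L
n=36: →33(L), so W

31: W, 24: L, 36: W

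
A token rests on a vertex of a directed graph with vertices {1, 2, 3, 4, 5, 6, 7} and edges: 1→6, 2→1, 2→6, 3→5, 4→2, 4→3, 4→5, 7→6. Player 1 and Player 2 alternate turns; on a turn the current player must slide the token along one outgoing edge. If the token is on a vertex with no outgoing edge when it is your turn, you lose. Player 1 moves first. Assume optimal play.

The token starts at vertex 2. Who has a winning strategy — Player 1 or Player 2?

Use the standard recursion: the mover loses at a terminal position; elsewhere, the mover wins exactly when some move hands the opponent an L position.
Every edge goes from a vertex to one that appears earlier in the order 5, 6, 7, 1, 2, 3, 4, so processing vertices in that order labels each vertex after all of its successors.
5: no outgoing edge → L
6: no outgoing edge → L
7: reaches L-position 6 → W
1: reaches L-position 6 → W
2: reaches L-position 6 → W
3: reaches L-position 5 → W
4: reaches L-position 5 → W
From 2 Player 1 can move to 6, reaching an L position.

Player 1 wins.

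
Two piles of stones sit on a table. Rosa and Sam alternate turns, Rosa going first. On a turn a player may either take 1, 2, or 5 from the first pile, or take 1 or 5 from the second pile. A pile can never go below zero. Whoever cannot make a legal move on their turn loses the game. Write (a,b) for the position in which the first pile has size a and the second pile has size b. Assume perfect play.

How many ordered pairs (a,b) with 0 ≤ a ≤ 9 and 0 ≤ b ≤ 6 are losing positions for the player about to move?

25

Label each position W (a win for the player to move) or L (a loss). A position with no legal move is L; any other position is W exactly when some move reaches an L, and L when every move reaches a W.
Every move lowers a or b (never raises either), so fill the grid row by row in increasing a, and left to right within a row: each cell's successors are then already labelled.
      b=0  b=1  b=2  b=3  b=4  b=5  b=6
a=0:    L    W    L    W    L    W    L
a=1:    W    L    W    L    W    L    W
a=2:    W    W    W    W    W    W    W
a=3:    L    W    L    W    L    W    L
a=4:    W    L    W    L    W    L    W
a=5:    W    W    W    W    W    W    W
a=6:    L    W    L    W    L    W    L
a=7:    W    L    W    L    W    L    W
a=8:    W    W    W    W    W    W    W
a=9:    L    W    L    W    L    W    L
Cells with no legal move (terminal, hence L): (0,0).
The remaining L cells, each justified by listing all of its moves:
(0,2): the only move is to (0,1)(W), a W ⇒ L
(0,4): the only move is to (0,3)(W), a W ⇒ L
(0,6): moves to (0,5)(W), (0,1)(W); every one is W ⇒ L
(1,1): moves to (0,1)(W), (1,0)(W); every one is W ⇒ L
(1,3): moves to (0,3)(W), (1,2)(W); every one is W ⇒ L
(1,5): moves to (0,5)(W), (1,4)(W), (1,0)(W); every one is W ⇒ L
(3,0): moves to (2,0)(W), (1,0)(W); every one is W ⇒ L
(3,2): moves to (2,2)(W), (1,2)(W), (3,1)(W); every one is W ⇒ L
(3,4): moves to (2,4)(W), (1,4)(W), (3,3)(W); every one is W ⇒ L
(3,6): moves to (2,6)(W), (1,6)(W), (3,5)(W), (3,1)(W); every one is W ⇒ L
(4,1): moves to (3,1)(W), (2,1)(W), (4,0)(W); every one is W ⇒ L
(4,3): moves to (3,3)(W), (2,3)(W), (4,2)(W); every one is W ⇒ L
(4,5): moves to (3,5)(W), (2,5)(W), (4,4)(W), (4,0)(W); every one is W ⇒ L
(6,0): moves to (5,0)(W), (4,0)(W), (1,0)(W); every one is W ⇒ L
(6,2): moves to (5,2)(W), (4,2)(W), (1,2)(W), (6,1)(W); every one is W ⇒ L
(6,4): moves to (5,4)(W), (4,4)(W), (1,4)(W), (6,3)(W); every one is W ⇒ L
(6,6): moves to (5,6)(W), (4,6)(W), (1,6)(W), (6,5)(W), (6,1)(W); every one is W ⇒ L
(7,1): moves to (6,1)(W), (5,1)(W), (2,1)(W), (7,0)(W); every one is W ⇒ L
(7,3): moves to (6,3)(W), (5,3)(W), (2,3)(W), (7,2)(W); every one is W ⇒ L
(7,5): moves to (6,5)(W), (5,5)(W), (2,5)(W), (7,4)(W), (7,0)(W); every one is W ⇒ L
(9,0): moves to (8,0)(W), (7,0)(W), (4,0)(W); every one is W ⇒ L
(9,2): moves to (8,2)(W), (7,2)(W), (4,2)(W), (9,1)(W); every one is W ⇒ L
(9,4): moves to (8,4)(W), (7,4)(W), (4,4)(W), (9,3)(W); every one is W ⇒ L
(9,6): moves to (8,6)(W), (7,6)(W), (4,6)(W), (9,5)(W), (9,1)(W); every one is W ⇒ L
Every other cell has at least one move into one of the L cells above, so it is W.
L cells per row: a=0: 4, a=1: 3, a=2: 0, a=3: 4, a=4: 3, a=5: 0, a=6: 4, a=7: 3, a=8: 0, a=9: 4; total 25.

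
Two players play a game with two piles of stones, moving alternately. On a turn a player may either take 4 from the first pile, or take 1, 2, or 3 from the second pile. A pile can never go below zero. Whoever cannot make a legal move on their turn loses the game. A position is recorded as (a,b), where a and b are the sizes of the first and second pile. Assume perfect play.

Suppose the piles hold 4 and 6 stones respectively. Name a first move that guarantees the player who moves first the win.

Move to (4,5).

Positions with no move are L. A position that does have a move is losing for the player to move precisely when every available move leads to a winning position for the opponent. Fill in the labels:
No move ever increases a pile, so every position that can arise here has a ≤ 4 and b ≤ 6; it is enough to label the cells with 0 ≤ a ≤ 4 and 0 ≤ b ≤ 6.
Every move lowers a or b (never raises either), so fill the grid row by row in increasing a, and left to right within a row: each cell's successors are then already labelled.
      b=0  b=1  b=2  b=3  b=4  b=5  b=6
a=0:    L    W    W    W    L    W    W
a=1:    L    W    W    W    L    W    W
a=2:    L    W    W    W    L    W    W
a=3:    L    W    W    W    L    W    W
a=4:    W    L    W    W    W    L    W
Cells with no legal move (terminal, hence L): (0,0), (1,0), (2,0), (3,0).
The remaining L cells, each justified by listing all of its moves:
(0,4): moves to (0,3)(W), (0,2)(W), (0,1)(W); every one is W ⇒ L
(1,4): moves to (1,3)(W), (1,2)(W), (1,1)(W); every one is W ⇒ L
(2,4): moves to (2,3)(W), (2,2)(W), (2,1)(W); every one is W ⇒ L
(3,4): moves to (3,3)(W), (3,2)(W), (3,1)(W); every one is W ⇒ L
(4,1): moves to (0,1)(W), (4,0)(W); every one is W ⇒ L
(4,5): moves to (0,5)(W), (4,4)(W), (4,3)(W), (4,2)(W); every one is W ⇒ L
Every other cell has at least one move into one of the L cells above, so it is W.
From (4,6), the L positions reachable in one move are: (4,5).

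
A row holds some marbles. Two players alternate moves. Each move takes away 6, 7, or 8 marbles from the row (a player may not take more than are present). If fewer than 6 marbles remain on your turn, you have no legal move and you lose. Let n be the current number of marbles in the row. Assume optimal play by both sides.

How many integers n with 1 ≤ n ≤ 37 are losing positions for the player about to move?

17

Positions with no move are L. A position that does have a move is losing for the player to move precisely when every available move leads to a winning position for the opponent. Fill in the labels:
n=0: no move → L
n=1: no move → L
n=2: no move → L
n=3: no move → L
n=4: no move → L
n=5: no move → L
n=6: reaches L-position 0 → W
n=7: reaches L-position 1 → W
n=8: reaches L-position 2 → W
n=9: reaches L-position 3 → W
n=10: reaches L-position 4 → W
n=11: reaches L-position 5 → W
n=12: reaches L-position 5 → W
n=13: reaches L-position 5 → W
n=14: only reaches 8(W), 7(W), 6(W), all W → L
n=15: only reaches 9(W), 8(W), 7(W), all W → L
n=16: only reaches 10(W), 9(W), 8(W), all W → L
n=17: only reaches 11(W), 10(W), 9(W), all W → L
n=18: only reaches 12(W), 11(W), 10(W), all W → L
n=19: only reaches 13(W), 12(W), 11(W), all W → L
n=20: reaches L-position 14 → W
n=21: reaches L-position 15 → W
n=22: reaches L-position 16 → W
n=23: reaches L-position 17 → W
n=24: reaches L-position 18 → W
n=25: reaches L-position 19 → W
n=26: reaches L-position 19 → W
n=27: reaches L-position 19 → W
n=28: only reaches 22(W), 21(W), 20(W), all W → L
n=29: only reaches 23(W), 22(W), 21(W), all W → L
n=30: only reaches 24(W), 23(W), 22(W), all W → L
n=31: only reaches 25(W), 24(W), 23(W), all W → L
n=32: only reaches 26(W), 25(W), 24(W), all W → L
n=33: only reaches 27(W), 26(W), 25(W), all W → L
n=34: reaches L-position 28 → W
n=35: reaches L-position 29 → W
n=36: reaches L-position 30 → W
n=37: reaches L-position 31 → W
L entries with 1 ≤ n ≤ 37 (n=0 is outside the asked range and is not counted): n = 1, 2, 3, 4, 5, 14, 15, 16, 17, 18, 19, 28, 29, 30, 31, 32, 33; that makes 17.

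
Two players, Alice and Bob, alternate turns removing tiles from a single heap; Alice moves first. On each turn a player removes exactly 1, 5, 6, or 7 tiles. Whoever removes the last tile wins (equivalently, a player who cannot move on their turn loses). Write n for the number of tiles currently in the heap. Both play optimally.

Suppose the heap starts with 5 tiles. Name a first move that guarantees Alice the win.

Classify positions by backward induction: terminal positions (no move available) are L. From any other position, the mover wins iff some move reaches an L.
n=0: no move → L
n=1: W (go to 0, an L position)
n=2: L (sole option 1(W) is W)
n=3: W (go to 2, an L position)
n=4: L (sole option 3(W) is W)
n=5: W (go to 4, an L position)
From 5, the L positions reachable in one move are: 4, 0. Any move reaching one of these is winning.

Remove 1, leaving 4.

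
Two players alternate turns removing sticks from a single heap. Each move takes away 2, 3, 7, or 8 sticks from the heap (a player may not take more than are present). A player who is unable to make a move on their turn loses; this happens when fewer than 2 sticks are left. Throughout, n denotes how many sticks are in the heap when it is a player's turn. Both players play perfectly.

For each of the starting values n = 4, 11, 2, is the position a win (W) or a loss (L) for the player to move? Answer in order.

Positions with no move are L. A position that does have a move is losing for the player to move precisely when every available move leads to a winning position for the opponent. Fill in the labels:
n=0: no move → L
n=1: no move → L
n=2: →0(L), so W
n=3: →1(L), so W
n=4: →1(L), so W
n=5: →3(W), 2(W) — all W, so L
n=6: →4(W), 3(W) — all W, so L
n=7: →5(L), so W
n=8: →6(L), so W
n=9: →6(L), so W
n=10: →8(W), 7(W), 3(W), 2(W) — all W, so L
n=11: →9(W), 8(W), 4(W), 3(W) — all W, so L

4: W, 11: L, 2: W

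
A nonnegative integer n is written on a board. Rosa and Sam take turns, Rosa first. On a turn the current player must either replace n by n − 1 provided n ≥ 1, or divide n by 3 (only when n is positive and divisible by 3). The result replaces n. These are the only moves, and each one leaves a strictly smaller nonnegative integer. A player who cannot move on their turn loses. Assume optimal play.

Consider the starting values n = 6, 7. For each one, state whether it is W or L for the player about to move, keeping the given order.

6: W, 7: L

Positions with no move are L. A position that does have a move is losing for the player to move precisely when every available move leads to a winning position for the opponent. Fill in the labels:
n=0: no move → L
n=1: W (go to 0, an L position)
n=2: L (sole option 1(W) is W)
n=3: W (go to 2, an L position)
n=4: L (sole option 3(W) is W)
n=5: W (go to 4, an L position)
n=6: W (go to 2, an L position)
n=7: L (sole option 6(W) is W)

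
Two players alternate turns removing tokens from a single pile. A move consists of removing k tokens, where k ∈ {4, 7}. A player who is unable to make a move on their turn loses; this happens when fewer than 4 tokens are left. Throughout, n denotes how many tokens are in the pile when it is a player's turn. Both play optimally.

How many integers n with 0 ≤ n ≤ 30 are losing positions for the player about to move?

12

Compute win/loss labels from the base case upward. A position with no move is L. Any other position is W if it can reach an L in one move, else L.
n=0: no move → L
n=1: no move → L
n=2: no move → L
n=3: no move → L
n=4: W (go to 0, an L position)
n=5: W (go to 1, an L position)
n=6: W (go to 2, an L position)
n=7: W (go to 3, an L position)
n=8: W (go to 1, an L position)
n=9: W (go to 2, an L position)
n=10: W (go to 3, an L position)
n=11: L (options 7(W), 4(W) are all W)
n=12: L (options 8(W), 5(W) are all W)
n=13: L (options 9(W), 6(W) are all W)
n=14: L (options 10(W), 7(W) are all W)
n=15: W (go to 11, an L position)
n=16: W (go to 12, an L position)
n=17: W (go to 13, an L position)
n=18: W (go to 14, an L position)
n=19: W (go to 12, an L position)
n=20: W (go to 13, an L position)
n=21: W (go to 14, an L position)
n=22: L (options 18(W), 15(W) are all W)
n=23: L (options 19(W), 16(W) are all W)
n=24: L (options 20(W), 17(W) are all W)
n=25: L (options 21(W), 18(W) are all W)
n=26: W (go to 22, an L position)
n=27: W (go to 23, an L position)
n=28: W (go to 24, an L position)
n=29: W (go to 25, an L position)
n=30: W (go to 23, an L position)
L entries with 0 ≤ n ≤ 30: n = 0, 1, 2, 3, 11, 12, 13, 14, 22, 23, 24, 25; that makes 12.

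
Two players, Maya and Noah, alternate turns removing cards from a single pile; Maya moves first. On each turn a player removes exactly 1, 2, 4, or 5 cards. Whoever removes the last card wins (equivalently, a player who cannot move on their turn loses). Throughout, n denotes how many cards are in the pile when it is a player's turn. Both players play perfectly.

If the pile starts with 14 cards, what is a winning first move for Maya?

Remove 2, leaving 12.

Positions with no move are L. A position that does have a move is losing for the player to move precisely when every available move leads to a winning position for the opponent. Fill in the labels:
n=0: no move → L
n=1: W (go to 0, an L position)
n=2: W (go to 0, an L position)
n=3: L (options 2(W), 1(W) are all W)
n=4: W (go to 3, an L position)
n=5: W (go to 3, an L position)
n=6: L (options 5(W), 4(W), 2(W), 1(W) are all W)
n=7: W (go to 6, an L position)
n=8: W (go to 6, an L position)
n=9: L (options 8(W), 7(W), 5(W), 4(W) are all W)
n=10: W (go to 9, an L position)
n=11: W (go to 9, an L position)
n=12: L (options 11(W), 10(W), 8(W), 7(W) are all W)
n=13: W (go to 12, an L position)
n=14: W (go to 12, an L position)
From 14, the L positions reachable in one move are: 12, 9. Any move reaching one of these is winning.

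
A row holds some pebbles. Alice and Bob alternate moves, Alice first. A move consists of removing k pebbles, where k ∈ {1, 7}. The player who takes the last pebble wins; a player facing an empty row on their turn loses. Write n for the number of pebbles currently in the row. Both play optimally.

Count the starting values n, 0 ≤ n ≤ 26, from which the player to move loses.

14

Build the W/L table. Terminal = L. A non-terminal position is W if it has a move to some L; otherwise it is L.
n=0: no move → L
n=1: →0(L), so W
n=2: →1(W) only, which is W, so L
n=3: →2(L), so W
n=4: →3(W) only, which is W, so L
n=5: →4(L), so W
n=6: →5(W) only, which is W, so L
n=7: →6(L), so W
n=8: →7(W), 1(W) — all W, so L
n=9: →8(L), so W
n=10: →9(W), 3(W) — all W, so L
n=11: →10(L), so W
n=12: →11(W), 5(W) — all W, so L
n=13: →12(L), so W
n=14: →13(W), 7(W) — all W, so L
n=15: →14(L), so W
n=16: →15(W), 9(W) — all W, so L
n=17: →16(L), so W
n=18: →17(W), 11(W) — all W, so L
n=19: →18(L), so W
n=20: →19(W), 13(W) — all W, so L
n=21: →20(L), so W
n=22: →21(W), 15(W) — all W, so L
n=23: →22(L), so W
n=24: →23(W), 17(W) — all W, so L
n=25: →24(L), so W
n=26: →25(W), 19(W) — all W, so L
L entries with 0 ≤ n ≤ 26: n = 0, 2, 4, 6, 8, 10, 12, 14, 16, 18, 20, 22, 24, 26; that makes 14.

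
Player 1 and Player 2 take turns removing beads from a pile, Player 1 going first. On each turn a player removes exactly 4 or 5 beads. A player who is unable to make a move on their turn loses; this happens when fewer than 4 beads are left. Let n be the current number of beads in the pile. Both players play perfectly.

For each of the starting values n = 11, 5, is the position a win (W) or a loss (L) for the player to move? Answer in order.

Classify positions by backward induction: terminal positions (no move available) are L. From any other position, the mover wins iff some move reaches an L.
n=0: no move → L
n=1: no move → L
n=2: no move → L
n=3: no move → L
n=4: reaches L-position 0 → W
n=5: reaches L-position 1 → W
n=6: reaches L-position 2 → W
n=7: reaches L-position 3 → W
n=8: reaches L-position 3 → W
n=9: only reaches 5(W), 4(W), all W → L
n=10: only reaches 6(W), 5(W), all W → L
n=11: only reaches 7(W), 6(W), all W → L

11: L, 5: W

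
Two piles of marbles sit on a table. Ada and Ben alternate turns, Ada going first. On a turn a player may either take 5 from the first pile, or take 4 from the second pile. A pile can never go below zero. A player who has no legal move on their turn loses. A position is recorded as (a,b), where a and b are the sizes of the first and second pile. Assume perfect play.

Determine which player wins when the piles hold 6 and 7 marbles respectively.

Ben wins.

Work bottom-up. With no move the player to move loses. Otherwise the position is W if at least one move leads to an L position for the opponent, and L if every move leads to a W.
No move ever increases a pile, so every position that can arise here has a ≤ 6 and b ≤ 7; it is enough to label the cells with 0 ≤ a ≤ 6 and 0 ≤ b ≤ 7.
Every move lowers a or b (never raises either), so fill the grid row by row in increasing a, and left to right within a row: each cell's successors are then already labelled.
      b=0  b=1  b=2  b=3  b=4  b=5  b=6  b=7
a=0:    L    L    L    L    W    W    W    W
a=1:    L    L    L    L    W    W    W    W
a=2:    L    L    L    L    W    W    W    W
a=3:    L    L    L    L    W    W    W    W
a=4:    L    L    L    L    W    W    W    W
a=5:    W    W    W    W    L    L    L    L
a=6:    W    W    W    W    L    L    L    L
Cells with no legal move (terminal, hence L): (0,0), (0,1), (0,2), (0,3), (1,0), (1,1), (1,2), (1,3), (2,0), (2,1), (2,2), (2,3), (3,0), (3,1), (3,2), (3,3), (4,0), (4,1), (4,2), (4,3).
The remaining L cells, each justified by listing all of its moves:
(5,4): L (options (0,4)(W), (5,0)(W) are all W)
(5,5): L (options (0,5)(W), (5,1)(W) are all W)
(5,6): L (options (0,6)(W), (5,2)(W) are all W)
(5,7): L (options (0,7)(W), (5,3)(W) are all W)
(6,4): L (options (1,4)(W), (6,0)(W) are all W)
(6,5): L (options (1,5)(W), (6,1)(W) are all W)
(6,6): L (options (1,6)(W), (6,2)(W) are all W)
(6,7): L (options (1,7)(W), (6,3)(W) are all W)
Every other cell has at least one move into one of the L cells above, so it is W.
The starting position (6,7) is L: whatever Ada does, the opponent receives a W position.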